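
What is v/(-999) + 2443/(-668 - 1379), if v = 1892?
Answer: -6313481/2044953 ≈ -3.0873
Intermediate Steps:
v/(-999) + 2443/(-668 - 1379) = 1892/(-999) + 2443/(-668 - 1379) = 1892*(-1/999) + 2443/(-2047) = -1892/999 + 2443*(-1/2047) = -1892/999 - 2443/2047 = -6313481/2044953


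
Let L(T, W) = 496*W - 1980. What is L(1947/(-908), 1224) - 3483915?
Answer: -2878791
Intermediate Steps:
L(T, W) = -1980 + 496*W
L(1947/(-908), 1224) - 3483915 = (-1980 + 496*1224) - 3483915 = (-1980 + 607104) - 3483915 = 605124 - 3483915 = -2878791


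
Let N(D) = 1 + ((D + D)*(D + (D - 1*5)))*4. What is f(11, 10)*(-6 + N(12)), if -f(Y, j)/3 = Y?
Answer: -60027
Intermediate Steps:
f(Y, j) = -3*Y
N(D) = 1 + 8*D*(-5 + 2*D) (N(D) = 1 + ((2*D)*(D + (D - 5)))*4 = 1 + ((2*D)*(D + (-5 + D)))*4 = 1 + ((2*D)*(-5 + 2*D))*4 = 1 + (2*D*(-5 + 2*D))*4 = 1 + 8*D*(-5 + 2*D))
f(11, 10)*(-6 + N(12)) = (-3*11)*(-6 + (1 - 40*12 + 16*12²)) = -33*(-6 + (1 - 480 + 16*144)) = -33*(-6 + (1 - 480 + 2304)) = -33*(-6 + 1825) = -33*1819 = -60027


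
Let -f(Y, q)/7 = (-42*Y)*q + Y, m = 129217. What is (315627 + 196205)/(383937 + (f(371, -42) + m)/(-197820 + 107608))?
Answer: 11543347096/8660044783 ≈ 1.3329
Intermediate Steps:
f(Y, q) = -7*Y + 294*Y*q (f(Y, q) = -7*((-42*Y)*q + Y) = -7*(-42*Y*q + Y) = -7*(Y - 42*Y*q) = -7*Y + 294*Y*q)
(315627 + 196205)/(383937 + (f(371, -42) + m)/(-197820 + 107608)) = (315627 + 196205)/(383937 + (7*371*(-1 + 42*(-42)) + 129217)/(-197820 + 107608)) = 511832/(383937 + (7*371*(-1 - 1764) + 129217)/(-90212)) = 511832/(383937 + (7*371*(-1765) + 129217)*(-1/90212)) = 511832/(383937 + (-4583705 + 129217)*(-1/90212)) = 511832/(383937 - 4454488*(-1/90212)) = 511832/(383937 + 1113622/22553) = 511832/(8660044783/22553) = 511832*(22553/8660044783) = 11543347096/8660044783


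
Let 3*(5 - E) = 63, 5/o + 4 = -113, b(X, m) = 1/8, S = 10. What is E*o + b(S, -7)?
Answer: 757/936 ≈ 0.80876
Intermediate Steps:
b(X, m) = ⅛
o = -5/117 (o = 5/(-4 - 113) = 5/(-117) = 5*(-1/117) = -5/117 ≈ -0.042735)
E = -16 (E = 5 - ⅓*63 = 5 - 21 = -16)
E*o + b(S, -7) = -16*(-5/117) + ⅛ = 80/117 + ⅛ = 757/936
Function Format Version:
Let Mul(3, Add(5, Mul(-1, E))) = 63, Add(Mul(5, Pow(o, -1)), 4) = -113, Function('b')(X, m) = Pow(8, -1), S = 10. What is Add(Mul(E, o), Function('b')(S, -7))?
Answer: Rational(757, 936) ≈ 0.80876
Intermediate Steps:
Function('b')(X, m) = Rational(1, 8)
o = Rational(-5, 117) (o = Mul(5, Pow(Add(-4, -113), -1)) = Mul(5, Pow(-117, -1)) = Mul(5, Rational(-1, 117)) = Rational(-5, 117) ≈ -0.042735)
E = -16 (E = Add(5, Mul(Rational(-1, 3), 63)) = Add(5, -21) = -16)
Add(Mul(E, o), Function('b')(S, -7)) = Add(Mul(-16, Rational(-5, 117)), Rational(1, 8)) = Add(Rational(80, 117), Rational(1, 8)) = Rational(757, 936)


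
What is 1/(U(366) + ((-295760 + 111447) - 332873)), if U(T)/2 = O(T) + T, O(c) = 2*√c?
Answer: -258227/133362364130 - √366/66681182065 ≈ -1.9366e-6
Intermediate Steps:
U(T) = 2*T + 4*√T (U(T) = 2*(2*√T + T) = 2*(T + 2*√T) = 2*T + 4*√T)
1/(U(366) + ((-295760 + 111447) - 332873)) = 1/((2*366 + 4*√366) + ((-295760 + 111447) - 332873)) = 1/((732 + 4*√366) + (-184313 - 332873)) = 1/((732 + 4*√366) - 517186) = 1/(-516454 + 4*√366)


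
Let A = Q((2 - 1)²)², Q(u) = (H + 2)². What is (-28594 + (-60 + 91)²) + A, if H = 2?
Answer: -27377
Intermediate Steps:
Q(u) = 16 (Q(u) = (2 + 2)² = 4² = 16)
A = 256 (A = 16² = 256)
(-28594 + (-60 + 91)²) + A = (-28594 + (-60 + 91)²) + 256 = (-28594 + 31²) + 256 = (-28594 + 961) + 256 = -27633 + 256 = -27377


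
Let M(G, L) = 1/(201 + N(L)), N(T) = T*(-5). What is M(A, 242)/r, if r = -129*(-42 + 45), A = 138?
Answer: 1/390483 ≈ 2.5609e-6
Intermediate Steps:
N(T) = -5*T
M(G, L) = 1/(201 - 5*L)
r = -387 (r = -129*3 = -387)
M(A, 242)/r = -1/(-201 + 5*242)/(-387) = -1/(-201 + 1210)*(-1/387) = -1/1009*(-1/387) = 1/390483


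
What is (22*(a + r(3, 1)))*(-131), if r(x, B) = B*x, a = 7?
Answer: -28820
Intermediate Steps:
(22*(a + r(3, 1)))*(-131) = (22*(7 + 1*3))*(-131) = (22*(7 + 3))*(-131) = (22*10)*(-131) = 220*(-131) = -28820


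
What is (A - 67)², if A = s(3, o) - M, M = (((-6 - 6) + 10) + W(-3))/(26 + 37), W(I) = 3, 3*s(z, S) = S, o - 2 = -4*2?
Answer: 18905104/3969 ≈ 4763.2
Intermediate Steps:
o = -6 (o = 2 - 4*2 = 2 - 8 = -6)
s(z, S) = S/3
M = 1/63 (M = (((-6 - 6) + 10) + 3)/(26 + 37) = ((-12 + 10) + 3)/63 = (-2 + 3)*(1/63) = 1*(1/63) = 1/63 ≈ 0.015873)
A = -127/63 (A = (⅓)*(-6) - 1*1/63 = -2 - 1/63 = -127/63 ≈ -2.0159)
(A - 67)² = (-127/63 - 67)² = (-4348/63)² = 18905104/3969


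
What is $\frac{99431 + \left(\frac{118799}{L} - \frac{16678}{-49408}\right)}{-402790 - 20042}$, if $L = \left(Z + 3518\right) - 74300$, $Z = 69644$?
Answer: $- \frac{1396196747899}{5943570143232} \approx -0.23491$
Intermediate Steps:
$L = -1138$ ($L = \left(69644 + 3518\right) - 74300 = 73162 - 74300 = -1138$)
$\frac{99431 + \left(\frac{118799}{L} - \frac{16678}{-49408}\right)}{-402790 - 20042} = \frac{99431 + \left(\frac{118799}{-1138} - \frac{16678}{-49408}\right)}{-402790 - 20042} = \frac{99431 + \left(118799 \left(- \frac{1}{1138}\right) - - \frac{8339}{24704}\right)}{-422832} = \left(99431 + \left(- \frac{118799}{1138} + \frac{8339}{24704}\right)\right) \left(- \frac{1}{422832}\right) = \left(99431 - \frac{1462660357}{14056576}\right) \left(- \frac{1}{422832}\right) = \frac{1396196747899}{14056576} \left(- \frac{1}{422832}\right) = - \frac{1396196747899}{5943570143232}$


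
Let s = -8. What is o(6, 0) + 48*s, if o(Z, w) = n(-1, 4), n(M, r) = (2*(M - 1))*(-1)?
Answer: -380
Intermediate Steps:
n(M, r) = 2 - 2*M (n(M, r) = (2*(-1 + M))*(-1) = (-2 + 2*M)*(-1) = 2 - 2*M)
o(Z, w) = 4 (o(Z, w) = 2 - 2*(-1) = 2 + 2 = 4)
o(6, 0) + 48*s = 4 + 48*(-8) = 4 - 384 = -380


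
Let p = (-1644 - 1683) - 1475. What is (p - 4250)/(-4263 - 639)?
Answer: 4526/2451 ≈ 1.8466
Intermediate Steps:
p = -4802 (p = -3327 - 1475 = -4802)
(p - 4250)/(-4263 - 639) = (-4802 - 4250)/(-4263 - 639) = -9052/(-4902) = -9052*(-1/4902) = 4526/2451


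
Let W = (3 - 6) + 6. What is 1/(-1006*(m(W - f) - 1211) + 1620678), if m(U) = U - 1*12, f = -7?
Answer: 1/2840956 ≈ 3.5199e-7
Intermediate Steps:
W = 3 (W = -3 + 6 = 3)
m(U) = -12 + U (m(U) = U - 12 = -12 + U)
1/(-1006*(m(W - f) - 1211) + 1620678) = 1/(-1006*((-12 + (3 - 1*(-7))) - 1211) + 1620678) = 1/(-1006*((-12 + (3 + 7)) - 1211) + 1620678) = 1/(-1006*((-12 + 10) - 1211) + 1620678) = 1/(-1006*(-2 - 1211) + 1620678) = 1/(-1006*(-1213) + 1620678) = 1/(1220278 + 1620678) = 1/2840956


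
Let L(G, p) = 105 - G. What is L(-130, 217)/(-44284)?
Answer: -235/44284 ≈ -0.0053067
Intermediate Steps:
L(-130, 217)/(-44284) = (105 - 1*(-130))/(-44284) = (105 + 130)*(-1/44284) = 235*(-1/44284) = -235/44284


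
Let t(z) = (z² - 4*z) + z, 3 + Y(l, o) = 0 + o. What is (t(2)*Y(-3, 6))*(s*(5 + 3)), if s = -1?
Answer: 48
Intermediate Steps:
Y(l, o) = -3 + o (Y(l, o) = -3 + (0 + o) = -3 + o)
t(z) = z² - 3*z
(t(2)*Y(-3, 6))*(s*(5 + 3)) = ((2*(-3 + 2))*(-3 + 6))*(-(5 + 3)) = ((2*(-1))*3)*(-1*8) = -2*3*(-8) = -6*(-8) = 48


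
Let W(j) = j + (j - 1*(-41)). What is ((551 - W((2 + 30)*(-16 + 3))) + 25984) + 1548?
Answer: 28874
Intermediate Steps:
W(j) = 41 + 2*j (W(j) = j + (j + 41) = j + (41 + j) = 41 + 2*j)
((551 - W((2 + 30)*(-16 + 3))) + 25984) + 1548 = ((551 - (41 + 2*((2 + 30)*(-16 + 3)))) + 25984) + 1548 = ((551 - (41 + 2*(32*(-13)))) + 25984) + 1548 = ((551 - (41 + 2*(-416))) + 25984) + 1548 = ((551 - (41 - 832)) + 25984) + 1548 = ((551 - 1*(-791)) + 25984) + 1548 = ((551 + 791) + 25984) + 1548 = (1342 + 25984) + 1548 = 27326 + 1548 = 28874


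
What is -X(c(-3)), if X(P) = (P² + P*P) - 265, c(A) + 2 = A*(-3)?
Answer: 167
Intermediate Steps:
c(A) = -2 - 3*A (c(A) = -2 + A*(-3) = -2 - 3*A)
X(P) = -265 + 2*P² (X(P) = (P² + P²) - 265 = 2*P² - 265 = -265 + 2*P²)
-X(c(-3)) = -(-265 + 2*(-2 - 3*(-3))²) = -(-265 + 2*(-2 + 9)²) = -(-265 + 2*7²) = -(-265 + 2*49) = -(-265 + 98) = -1*(-167) = 167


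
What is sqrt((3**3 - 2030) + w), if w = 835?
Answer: 4*I*sqrt(73) ≈ 34.176*I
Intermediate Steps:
sqrt((3**3 - 2030) + w) = sqrt((3**3 - 2030) + 835) = sqrt((27 - 2030) + 835) = sqrt(-2003 + 835) = sqrt(-1168) = 4*I*sqrt(73)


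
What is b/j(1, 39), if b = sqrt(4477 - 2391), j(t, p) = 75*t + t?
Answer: sqrt(2086)/76 ≈ 0.60096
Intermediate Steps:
j(t, p) = 76*t
b = sqrt(2086) ≈ 45.673
b/j(1, 39) = sqrt(2086)/((76*1)) = sqrt(2086)/76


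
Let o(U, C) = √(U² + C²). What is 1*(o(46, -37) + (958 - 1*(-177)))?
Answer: 1135 + √3485 ≈ 1194.0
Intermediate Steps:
o(U, C) = √(C² + U²)
1*(o(46, -37) + (958 - 1*(-177))) = 1*(√((-37)² + 46²) + (958 - 1*(-177))) = 1*(√(1369 + 2116) + (958 + 177)) = 1*(√3485 + 1135) = 1*(1135 + √3485) = 1135 + √3485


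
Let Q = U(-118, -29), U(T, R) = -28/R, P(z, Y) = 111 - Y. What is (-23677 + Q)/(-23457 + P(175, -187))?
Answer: 686605/671611 ≈ 1.0223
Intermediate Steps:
Q = 28/29 (Q = -28/(-29) = -28*(-1/29) = 28/29 ≈ 0.96552)
(-23677 + Q)/(-23457 + P(175, -187)) = (-23677 + 28/29)/(-23457 + (111 - 1*(-187))) = -686605/(29*(-23457 + (111 + 187))) = -686605/(29*(-23457 + 298)) = -686605/29/(-23159) = -686605/29*(-1/23159) = 686605/671611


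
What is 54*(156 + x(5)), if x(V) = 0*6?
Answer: 8424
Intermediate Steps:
x(V) = 0
54*(156 + x(5)) = 54*(156 + 0) = 54*156 = 8424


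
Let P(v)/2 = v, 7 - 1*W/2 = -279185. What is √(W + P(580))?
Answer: 2*√139886 ≈ 748.03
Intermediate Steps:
W = 558384 (W = 14 - 2*(-279185) = 14 + 558370 = 558384)
P(v) = 2*v
√(W + P(580)) = √(558384 + 2*580) = √(558384 + 1160) = √559544 = 2*√139886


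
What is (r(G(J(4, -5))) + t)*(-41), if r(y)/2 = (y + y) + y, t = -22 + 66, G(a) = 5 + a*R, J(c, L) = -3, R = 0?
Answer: -3034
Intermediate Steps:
G(a) = 5 (G(a) = 5 + a*0 = 5 + 0 = 5)
t = 44
r(y) = 6*y (r(y) = 2*((y + y) + y) = 2*(2*y + y) = 2*(3*y) = 6*y)
(r(G(J(4, -5))) + t)*(-41) = (6*5 + 44)*(-41) = (30 + 44)*(-41) = 74*(-41) = -3034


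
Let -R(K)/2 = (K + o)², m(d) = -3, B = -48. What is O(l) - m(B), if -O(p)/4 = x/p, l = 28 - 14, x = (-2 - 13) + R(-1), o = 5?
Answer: 115/7 ≈ 16.429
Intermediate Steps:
R(K) = -2*(5 + K)² (R(K) = -2*(K + 5)² = -2*(5 + K)²)
x = -47 (x = (-2 - 13) - 2*(5 - 1)² = -15 - 2*4² = -15 - 2*16 = -15 - 32 = -47)
l = 14
O(p) = 188/p (O(p) = -(-188)/p = 188/p)
O(l) - m(B) = 188/14 - 1*(-3) = 188*(1/14) + 3 = 94/7 + 3 = 115/7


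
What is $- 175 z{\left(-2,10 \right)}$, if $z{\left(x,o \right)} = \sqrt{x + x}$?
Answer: $- 350 i \approx - 350.0 i$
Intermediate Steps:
$z{\left(x,o \right)} = \sqrt{2} \sqrt{x}$ ($z{\left(x,o \right)} = \sqrt{2 x} = \sqrt{2} \sqrt{x}$)
$- 175 z{\left(-2,10 \right)} = - 175 \sqrt{2} \sqrt{-2} = - 175 \sqrt{2} i \sqrt{2} = - 175 \cdot 2 i = - 350 i$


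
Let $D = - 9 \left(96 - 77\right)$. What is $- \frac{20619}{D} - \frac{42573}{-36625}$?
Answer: $\frac{84716762}{695875} \approx 121.74$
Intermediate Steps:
$D = -171$ ($D = \left(-9\right) 19 = -171$)
$- \frac{20619}{D} - \frac{42573}{-36625} = - \frac{20619}{-171} - \frac{42573}{-36625} = \left(-20619\right) \left(- \frac{1}{171}\right) - - \frac{42573}{36625} = \frac{2291}{19} + \frac{42573}{36625} = \frac{84716762}{695875}$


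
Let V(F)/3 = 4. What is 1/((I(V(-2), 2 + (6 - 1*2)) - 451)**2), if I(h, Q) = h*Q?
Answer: 1/143641 ≈ 6.9618e-6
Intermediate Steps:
V(F) = 12 (V(F) = 3*4 = 12)
I(h, Q) = Q*h
1/((I(V(-2), 2 + (6 - 1*2)) - 451)**2) = 1/(((2 + (6 - 1*2))*12 - 451)**2) = 1/(((2 + (6 - 2))*12 - 451)**2) = 1/(((2 + 4)*12 - 451)**2) = 1/((6*12 - 451)**2) = 1/((72 - 451)**2) = 1/((-379)**2) = 1/143641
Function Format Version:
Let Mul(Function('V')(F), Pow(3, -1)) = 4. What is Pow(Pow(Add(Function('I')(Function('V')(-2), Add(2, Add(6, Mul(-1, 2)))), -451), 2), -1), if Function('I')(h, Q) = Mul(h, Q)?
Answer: Rational(1, 143641) ≈ 6.9618e-6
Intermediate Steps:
Function('V')(F) = 12 (Function('V')(F) = Mul(3, 4) = 12)
Function('I')(h, Q) = Mul(Q, h)
Pow(Pow(Add(Function('I')(Function('V')(-2), Add(2, Add(6, Mul(-1, 2)))), -451), 2), -1) = Pow(Pow(Add(Mul(Add(2, Add(6, Mul(-1, 2))), 12), -451), 2), -1) = Pow(Pow(Add(Mul(Add(2, Add(6, -2)), 12), -451), 2), -1) = Pow(Pow(Add(Mul(Add(2, 4), 12), -451), 2), -1) = Pow(Pow(Add(Mul(6, 12), -451), 2), -1) = Pow(Pow(Add(72, -451), 2), -1) = Pow(Pow(-379, 2), -1) = Pow(143641, -1) = Rational(1, 143641)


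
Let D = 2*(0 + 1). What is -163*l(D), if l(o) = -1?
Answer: 163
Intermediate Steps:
D = 2 (D = 2*1 = 2)
-163*l(D) = -163*(-1) = 163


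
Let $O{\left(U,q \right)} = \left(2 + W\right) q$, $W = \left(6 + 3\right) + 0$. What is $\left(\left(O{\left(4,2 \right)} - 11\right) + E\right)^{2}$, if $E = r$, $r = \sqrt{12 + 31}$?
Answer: $\left(11 + \sqrt{43}\right)^{2} \approx 308.26$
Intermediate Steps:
$W = 9$ ($W = 9 + 0 = 9$)
$O{\left(U,q \right)} = 11 q$ ($O{\left(U,q \right)} = \left(2 + 9\right) q = 11 q$)
$r = \sqrt{43} \approx 6.5574$
$E = \sqrt{43} \approx 6.5574$
$\left(\left(O{\left(4,2 \right)} - 11\right) + E\right)^{2} = \left(\left(11 \cdot 2 - 11\right) + \sqrt{43}\right)^{2} = \left(\left(22 - 11\right) + \sqrt{43}\right)^{2} = \left(11 + \sqrt{43}\right)^{2}$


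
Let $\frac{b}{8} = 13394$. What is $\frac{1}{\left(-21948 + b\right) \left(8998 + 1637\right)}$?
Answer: $\frac{1}{906144540} \approx 1.1036 \cdot 10^{-9}$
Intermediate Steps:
$b = 107152$ ($b = 8 \cdot 13394 = 107152$)
$\frac{1}{\left(-21948 + b\right) \left(8998 + 1637\right)} = \frac{1}{\left(-21948 + 107152\right) \left(8998 + 1637\right)} = \frac{1}{85204 \cdot 10635} = \frac{1}{906144540}$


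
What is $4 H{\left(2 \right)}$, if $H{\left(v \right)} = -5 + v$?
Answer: $-12$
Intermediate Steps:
$4 H{\left(2 \right)} = 4 \left(-5 + 2\right) = 4 \left(-3\right) = -12$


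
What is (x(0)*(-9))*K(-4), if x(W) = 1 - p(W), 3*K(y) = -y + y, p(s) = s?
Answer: 0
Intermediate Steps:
K(y) = 0 (K(y) = (-y + y)/3 = (⅓)*0 = 0)
x(W) = 1 - W
(x(0)*(-9))*K(-4) = ((1 - 1*0)*(-9))*0 = ((1 + 0)*(-9))*0 = (1*(-9))*0 = -9*0 = 0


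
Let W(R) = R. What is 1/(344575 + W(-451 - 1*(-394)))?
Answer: 1/344518 ≈ 2.9026e-6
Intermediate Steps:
1/(344575 + W(-451 - 1*(-394))) = 1/(344575 + (-451 - 1*(-394))) = 1/(344575 + (-451 + 394)) = 1/(344575 - 57) = 1/344518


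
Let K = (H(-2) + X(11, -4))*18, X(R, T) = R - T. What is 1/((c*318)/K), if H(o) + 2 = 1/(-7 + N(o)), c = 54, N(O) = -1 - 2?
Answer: 43/3180 ≈ 0.013522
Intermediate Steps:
N(O) = -3
H(o) = -21/10 (H(o) = -2 + 1/(-7 - 3) = -2 + 1/(-10) = -2 - ⅒ = -21/10)
K = 1161/5 (K = (-21/10 + (11 - 1*(-4)))*18 = (-21/10 + (11 + 4))*18 = (-21/10 + 15)*18 = (129/10)*18 = 1161/5 ≈ 232.20)
1/((c*318)/K) = 1/((54*318)/(1161/5)) = 1/(17172*(5/1161)) = 1/(3180/43) = 43/3180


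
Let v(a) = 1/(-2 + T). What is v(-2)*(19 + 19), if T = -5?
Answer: -38/7 ≈ -5.4286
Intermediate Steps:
v(a) = -⅐ (v(a) = 1/(-2 - 5) = 1/(-7) = -⅐)
v(-2)*(19 + 19) = -(19 + 19)/7 = -⅐*38 = -38/7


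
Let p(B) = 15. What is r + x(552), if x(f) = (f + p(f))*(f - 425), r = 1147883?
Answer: 1219892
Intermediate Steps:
x(f) = (-425 + f)*(15 + f) (x(f) = (f + 15)*(f - 425) = (15 + f)*(-425 + f) = (-425 + f)*(15 + f))
r + x(552) = 1147883 + (-6375 + 552**2 - 410*552) = 1147883 + (-6375 + 304704 - 226320) = 1147883 + 72009 = 1219892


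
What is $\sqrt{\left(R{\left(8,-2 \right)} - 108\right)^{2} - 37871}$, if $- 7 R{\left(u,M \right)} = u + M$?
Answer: $\frac{i \sqrt{1275035}}{7} \approx 161.31 i$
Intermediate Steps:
$R{\left(u,M \right)} = - \frac{M}{7} - \frac{u}{7}$ ($R{\left(u,M \right)} = - \frac{u + M}{7} = - \frac{M + u}{7} = - \frac{M}{7} - \frac{u}{7}$)
$\sqrt{\left(R{\left(8,-2 \right)} - 108\right)^{2} - 37871} = \sqrt{\left(\left(\left(- \frac{1}{7}\right) \left(-2\right) - \frac{8}{7}\right) - 108\right)^{2} - 37871} = \sqrt{\left(\left(\frac{2}{7} - \frac{8}{7}\right) - 108\right)^{2} - 37871} = \sqrt{\left(- \frac{6}{7} - 108\right)^{2} - 37871} = \sqrt{\left(- \frac{762}{7}\right)^{2} - 37871} = \sqrt{\frac{580644}{49} - 37871} = \sqrt{- \frac{1275035}{49}} = \frac{i \sqrt{1275035}}{7}$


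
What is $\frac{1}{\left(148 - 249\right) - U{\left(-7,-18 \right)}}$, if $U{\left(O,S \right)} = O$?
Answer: $- \frac{1}{94} \approx -0.010638$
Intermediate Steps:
$\frac{1}{\left(148 - 249\right) - U{\left(-7,-18 \right)}} = \frac{1}{\left(148 - 249\right) - -7} = \frac{1}{\left(148 - 249\right) + 7} = \frac{1}{-101 + 7} = \frac{1}{-94} = - \frac{1}{94}$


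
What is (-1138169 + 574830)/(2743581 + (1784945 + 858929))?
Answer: -563339/5387455 ≈ -0.10456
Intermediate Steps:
(-1138169 + 574830)/(2743581 + (1784945 + 858929)) = -563339/(2743581 + 2643874) = -563339/5387455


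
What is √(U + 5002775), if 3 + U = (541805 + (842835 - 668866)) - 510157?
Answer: √5208389 ≈ 2282.2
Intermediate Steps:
U = 205614 (U = -3 + ((541805 + (842835 - 668866)) - 510157) = -3 + ((541805 + 173969) - 510157) = -3 + (715774 - 510157) = -3 + 205617 = 205614)
√(U + 5002775) = √(205614 + 5002775) = √5208389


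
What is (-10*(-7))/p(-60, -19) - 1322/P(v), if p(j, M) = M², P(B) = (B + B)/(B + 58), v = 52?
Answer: -13122335/9386 ≈ -1398.1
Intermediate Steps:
P(B) = 2*B/(58 + B) (P(B) = (2*B)/(58 + B) = 2*B/(58 + B))
(-10*(-7))/p(-60, -19) - 1322/P(v) = (-10*(-7))/((-19)²) - 1322/(2*52/(58 + 52)) = 70/361 - 1322/(2*52/110) = 70*(1/361) - 1322/(2*52*(1/110)) = 70/361 - 1322/52/55 = 70/361 - 1322*55/52 = 70/361 - 36355/26 = -13122335/9386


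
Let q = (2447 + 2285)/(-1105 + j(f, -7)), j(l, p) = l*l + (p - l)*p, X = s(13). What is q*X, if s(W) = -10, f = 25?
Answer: 5915/32 ≈ 184.84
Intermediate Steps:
X = -10
j(l, p) = l**2 + p*(p - l)
q = -1183/64 (q = (2447 + 2285)/(-1105 + (25**2 + (-7)**2 - 1*25*(-7))) = 4732/(-1105 + (625 + 49 + 175)) = 4732/(-1105 + 849) = 4732/(-256) = 4732*(-1/256) = -1183/64 ≈ -18.484)
q*X = -1183/64*(-10) = 5915/32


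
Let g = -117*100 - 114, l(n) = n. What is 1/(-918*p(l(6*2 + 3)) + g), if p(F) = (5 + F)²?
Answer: -1/379014 ≈ -2.6384e-6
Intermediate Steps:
g = -11814 (g = -11700 - 114 = -11814)
1/(-918*p(l(6*2 + 3)) + g) = 1/(-918*(5 + (6*2 + 3))² - 11814) = 1/(-918*(5 + (12 + 3))² - 11814) = 1/(-918*(5 + 15)² - 11814) = 1/(-918*20² - 11814) = 1/(-918*400 - 11814) = 1/(-367200 - 11814) = 1/(-379014) = -1/379014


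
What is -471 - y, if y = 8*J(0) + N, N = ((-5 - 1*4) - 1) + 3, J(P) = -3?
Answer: -440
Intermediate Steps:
N = -7 (N = ((-5 - 4) - 1) + 3 = (-9 - 1) + 3 = -10 + 3 = -7)
y = -31 (y = 8*(-3) - 7 = -24 - 7 = -31)
-471 - y = -471 - 1*(-31) = -471 + 31 = -440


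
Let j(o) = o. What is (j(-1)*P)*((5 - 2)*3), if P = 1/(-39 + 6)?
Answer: 3/11 ≈ 0.27273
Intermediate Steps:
P = -1/33 (P = 1/(-33) = -1/33 ≈ -0.030303)
(j(-1)*P)*((5 - 2)*3) = (-1*(-1/33))*((5 - 2)*3) = (3*3)/33 = (1/33)*9 = 3/11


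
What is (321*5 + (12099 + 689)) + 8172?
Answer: 22565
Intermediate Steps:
(321*5 + (12099 + 689)) + 8172 = (1605 + 12788) + 8172 = 14393 + 8172 = 22565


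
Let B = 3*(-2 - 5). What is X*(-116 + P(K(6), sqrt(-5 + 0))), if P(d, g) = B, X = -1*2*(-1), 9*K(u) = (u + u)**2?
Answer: -274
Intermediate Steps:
K(u) = 4*u**2/9 (K(u) = (u + u)**2/9 = (2*u)**2/9 = (4*u**2)/9 = 4*u**2/9)
X = 2 (X = -2*(-1) = 2)
B = -21 (B = 3*(-7) = -21)
P(d, g) = -21
X*(-116 + P(K(6), sqrt(-5 + 0))) = 2*(-116 - 21) = 2*(-137) = -274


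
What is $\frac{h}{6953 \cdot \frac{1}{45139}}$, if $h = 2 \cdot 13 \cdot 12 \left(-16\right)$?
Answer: $- \frac{225333888}{6953} \approx -32408.0$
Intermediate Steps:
$h = -4992$ ($h = 26 \cdot 12 \left(-16\right) = 312 \left(-16\right) = -4992$)
$\frac{h}{6953 \cdot \frac{1}{45139}} = - \frac{4992}{6953 \cdot \frac{1}{45139}} = - \frac{4992}{\frac{6953}{45139}} = \left(-4992\right) \frac{45139}{6953} = - \frac{225333888}{6953}$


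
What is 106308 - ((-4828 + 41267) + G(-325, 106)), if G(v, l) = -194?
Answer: 70063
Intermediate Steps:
106308 - ((-4828 + 41267) + G(-325, 106)) = 106308 - ((-4828 + 41267) - 194) = 106308 - (36439 - 194) = 106308 - 1*36245 = 106308 - 36245 = 70063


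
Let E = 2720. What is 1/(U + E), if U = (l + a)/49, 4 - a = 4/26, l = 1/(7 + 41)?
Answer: 30576/83169133 ≈ 0.00036764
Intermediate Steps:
l = 1/48 ≈ 0.020833
a = 50/13 (a = 4 - 4/26 = 4 - 1*2/13 = 4 - 2/13 = 50/13 ≈ 3.8462)
U = 2413/30576 (U = (1/48 + 50/13)/49 = (1/49)*(2413/624) = 2413/30576 ≈ 0.078918)
1/(U + E) = 1/(2413/30576 + 2720) = 1/(83169133/30576) = 30576/83169133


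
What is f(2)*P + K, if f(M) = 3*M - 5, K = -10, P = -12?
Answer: -22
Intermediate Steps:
f(M) = -5 + 3*M
f(2)*P + K = (-5 + 3*2)*(-12) - 10 = (-5 + 6)*(-12) - 10 = 1*(-12) - 10 = -12 - 10 = -22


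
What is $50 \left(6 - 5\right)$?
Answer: $50$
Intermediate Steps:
$50 \left(6 - 5\right) = 50 \cdot 1 = 50$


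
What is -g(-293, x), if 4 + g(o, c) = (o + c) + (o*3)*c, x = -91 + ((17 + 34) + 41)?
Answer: 1175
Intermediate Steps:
x = 1 (x = -91 + (51 + 41) = -91 + 92 = 1)
g(o, c) = -4 + c + o + 3*c*o (g(o, c) = -4 + ((o + c) + (o*3)*c) = -4 + ((c + o) + (3*o)*c) = -4 + ((c + o) + 3*c*o) = -4 + (c + o + 3*c*o) = -4 + c + o + 3*c*o)
-g(-293, x) = -(-4 + 1 - 293 + 3*1*(-293)) = -(-4 + 1 - 293 - 879) = -1*(-1175) = 1175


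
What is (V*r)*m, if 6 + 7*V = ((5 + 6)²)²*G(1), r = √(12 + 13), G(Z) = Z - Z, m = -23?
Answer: 690/7 ≈ 98.571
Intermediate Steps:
G(Z) = 0
r = 5 (r = √25 = 5)
V = -6/7 (V = -6/7 + (((5 + 6)²)²*0)/7 = -6/7 + ((11²)²*0)/7 = -6/7 + (121²*0)/7 = -6/7 + (14641*0)/7 = -6/7 + (⅐)*0 = -6/7 + 0 = -6/7 ≈ -0.85714)
(V*r)*m = -6/7*5*(-23) = -30/7*(-23) = 690/7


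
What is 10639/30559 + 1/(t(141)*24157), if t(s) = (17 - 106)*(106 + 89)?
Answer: 4460344705106/12811699856865 ≈ 0.34815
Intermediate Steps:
t(s) = -17355 (t(s) = -89*195 = -17355)
10639/30559 + 1/(t(141)*24157) = 10639/30559 + 1/(-17355*24157) = 10639*(1/30559) - 1/17355*1/24157 = 10639/30559 - 1/419244735 = 4460344705106/12811699856865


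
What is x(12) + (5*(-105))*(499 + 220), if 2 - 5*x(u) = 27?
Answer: -377480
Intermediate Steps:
x(u) = -5 (x(u) = ⅖ - ⅕*27 = ⅖ - 27/5 = -5)
x(12) + (5*(-105))*(499 + 220) = -5 + (5*(-105))*(499 + 220) = -5 - 525*719 = -5 - 377475 = -377480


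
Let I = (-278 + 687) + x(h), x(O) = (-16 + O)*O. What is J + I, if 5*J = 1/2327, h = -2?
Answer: 5177576/11635 ≈ 445.00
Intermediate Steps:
x(O) = O*(-16 + O)
I = 445 (I = (-278 + 687) - 2*(-16 - 2) = 409 - 2*(-18) = 409 + 36 = 445)
J = 1/11635 (J = (⅕)/2327 = (⅕)*(1/2327) = 1/11635 ≈ 8.5948e-5)
J + I = 1/11635 + 445 = 5177576/11635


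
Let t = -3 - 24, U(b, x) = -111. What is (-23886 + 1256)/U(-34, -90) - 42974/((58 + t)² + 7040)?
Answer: 58764172/296037 ≈ 198.50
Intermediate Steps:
t = -27
(-23886 + 1256)/U(-34, -90) - 42974/((58 + t)² + 7040) = (-23886 + 1256)/(-111) - 42974/((58 - 27)² + 7040) = -22630*(-1/111) - 42974/(31² + 7040) = 22630/111 - 42974/(961 + 7040) = 22630/111 - 42974/8001 = 58764172/296037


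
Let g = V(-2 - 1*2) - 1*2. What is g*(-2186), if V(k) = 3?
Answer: -2186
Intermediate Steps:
g = 1 (g = 3 - 1*2 = 3 - 2 = 1)
g*(-2186) = 1*(-2186) = -2186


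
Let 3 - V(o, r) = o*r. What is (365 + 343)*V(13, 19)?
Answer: -172752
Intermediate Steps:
V(o, r) = 3 - o*r
(365 + 343)*V(13, 19) = (365 + 343)*(3 - 1*13*19) = 708*(3 - 247) = 708*(-244) = -172752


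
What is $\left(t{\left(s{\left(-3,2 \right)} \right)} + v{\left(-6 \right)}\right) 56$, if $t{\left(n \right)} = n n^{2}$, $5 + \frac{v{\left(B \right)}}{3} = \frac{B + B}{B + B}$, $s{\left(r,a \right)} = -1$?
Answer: $-728$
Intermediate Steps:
$v{\left(B \right)} = -12$ ($v{\left(B \right)} = -15 + 3 \frac{B + B}{B + B} = -15 + 3 \frac{2 B}{2 B} = -15 + 3 \cdot 2 B \frac{1}{2 B} = -15 + 3 \cdot 1 = -15 + 3 = -12$)
$t{\left(n \right)} = n^{3}$
$\left(t{\left(s{\left(-3,2 \right)} \right)} + v{\left(-6 \right)}\right) 56 = \left(\left(-1\right)^{3} - 12\right) 56 = \left(-1 - 12\right) 56 = \left(-13\right) 56 = -728$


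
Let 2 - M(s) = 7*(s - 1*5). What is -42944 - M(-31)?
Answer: -43198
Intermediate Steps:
M(s) = 37 - 7*s (M(s) = 2 - 7*(s - 1*5) = 2 - 7*(s - 5) = 2 - 7*(-5 + s) = 2 - (-35 + 7*s) = 2 + (35 - 7*s) = 37 - 7*s)
-42944 - M(-31) = -42944 - (37 - 7*(-31)) = -42944 - (37 + 217) = -42944 - 1*254 = -42944 - 254 = -43198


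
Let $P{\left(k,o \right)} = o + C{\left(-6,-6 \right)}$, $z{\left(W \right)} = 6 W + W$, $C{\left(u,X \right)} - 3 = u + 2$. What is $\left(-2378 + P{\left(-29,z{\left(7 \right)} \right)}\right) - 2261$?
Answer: $-4591$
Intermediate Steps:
$C{\left(u,X \right)} = 5 + u$ ($C{\left(u,X \right)} = 3 + \left(u + 2\right) = 3 + \left(2 + u\right) = 5 + u$)
$z{\left(W \right)} = 7 W$
$P{\left(k,o \right)} = -1 + o$ ($P{\left(k,o \right)} = o + \left(5 - 6\right) = o - 1 = -1 + o$)
$\left(-2378 + P{\left(-29,z{\left(7 \right)} \right)}\right) - 2261 = \left(-2378 + \left(-1 + 7 \cdot 7\right)\right) - 2261 = \left(-2378 + \left(-1 + 49\right)\right) - 2261 = \left(-2378 + 48\right) - 2261 = -2330 - 2261 = -4591$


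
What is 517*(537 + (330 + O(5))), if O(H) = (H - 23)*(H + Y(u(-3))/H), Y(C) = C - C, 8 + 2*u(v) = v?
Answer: 401709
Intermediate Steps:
u(v) = -4 + v/2
Y(C) = 0
O(H) = H*(-23 + H) (O(H) = (H - 23)*(H + 0/H) = (-23 + H)*(H + 0) = (-23 + H)*H = H*(-23 + H))
517*(537 + (330 + O(5))) = 517*(537 + (330 + 5*(-23 + 5))) = 517*(537 + (330 + 5*(-18))) = 517*(537 + (330 - 90)) = 517*(537 + 240) = 517*777 = 401709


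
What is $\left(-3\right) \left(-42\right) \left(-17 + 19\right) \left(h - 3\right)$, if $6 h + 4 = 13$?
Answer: $-378$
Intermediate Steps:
$h = \frac{3}{2}$ ($h = - \frac{2}{3} + \frac{1}{6} \cdot 13 = - \frac{2}{3} + \frac{13}{6} = \frac{3}{2} \approx 1.5$)
$\left(-3\right) \left(-42\right) \left(-17 + 19\right) \left(h - 3\right) = \left(-3\right) \left(-42\right) \left(-17 + 19\right) \left(\frac{3}{2} - 3\right) = 126 \cdot 2 \left(- \frac{3}{2}\right) = 126 \left(-3\right) = -378$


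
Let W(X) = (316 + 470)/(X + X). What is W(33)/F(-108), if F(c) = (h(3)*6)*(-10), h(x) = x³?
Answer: -131/17820 ≈ -0.0073513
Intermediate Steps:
W(X) = 393/X (W(X) = 786/((2*X)) = 786*(1/(2*X)) = 393/X)
F(c) = -1620 (F(c) = (3³*6)*(-10) = (27*6)*(-10) = 162*(-10) = -1620)
W(33)/F(-108) = (393/33)/(-1620) = (393*(1/33))*(-1/1620) = (131/11)*(-1/1620) = -131/17820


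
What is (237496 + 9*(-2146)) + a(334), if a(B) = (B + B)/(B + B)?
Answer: 218183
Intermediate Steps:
a(B) = 1 (a(B) = (2*B)/((2*B)) = (2*B)*(1/(2*B)) = 1)
(237496 + 9*(-2146)) + a(334) = (237496 + 9*(-2146)) + 1 = (237496 - 19314) + 1 = 218182 + 1 = 218183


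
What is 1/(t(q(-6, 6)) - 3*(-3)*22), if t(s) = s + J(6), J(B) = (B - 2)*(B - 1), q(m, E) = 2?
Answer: 1/220 ≈ 0.0045455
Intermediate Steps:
J(B) = (-1 + B)*(-2 + B) (J(B) = (-2 + B)*(-1 + B) = (-1 + B)*(-2 + B))
t(s) = 20 + s (t(s) = s + (2 + 6**2 - 3*6) = s + (2 + 36 - 18) = s + 20 = 20 + s)
1/(t(q(-6, 6)) - 3*(-3)*22) = 1/((20 + 2) - 3*(-3)*22) = 1/(22 + 9*22) = 1/(22 + 198) = 1/220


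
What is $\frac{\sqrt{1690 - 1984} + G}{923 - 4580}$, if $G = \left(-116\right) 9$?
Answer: $\frac{348}{1219} - \frac{7 i \sqrt{6}}{3657} \approx 0.28548 - 0.0046887 i$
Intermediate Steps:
$G = -1044$
$\frac{\sqrt{1690 - 1984} + G}{923 - 4580} = \frac{\sqrt{1690 - 1984} - 1044}{923 - 4580} = \frac{\sqrt{-294} - 1044}{-3657} = \left(7 i \sqrt{6} - 1044\right) \left(- \frac{1}{3657}\right) = \left(-1044 + 7 i \sqrt{6}\right) \left(- \frac{1}{3657}\right) = \frac{348}{1219} - \frac{7 i \sqrt{6}}{3657}$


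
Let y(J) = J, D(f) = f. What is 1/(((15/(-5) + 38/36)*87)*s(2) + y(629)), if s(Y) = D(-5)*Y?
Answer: 3/6962 ≈ 0.00043091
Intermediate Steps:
s(Y) = -5*Y
1/(((15/(-5) + 38/36)*87)*s(2) + y(629)) = 1/(((15/(-5) + 38/36)*87)*(-5*2) + 629) = 1/(((15*(-⅕) + 38*(1/36))*87)*(-10) + 629) = 1/(((-3 + 19/18)*87)*(-10) + 629) = 1/(-35/18*87*(-10) + 629) = 1/(-1015/6*(-10) + 629) = 1/(5075/3 + 629) = 1/(6962/3) = 3/6962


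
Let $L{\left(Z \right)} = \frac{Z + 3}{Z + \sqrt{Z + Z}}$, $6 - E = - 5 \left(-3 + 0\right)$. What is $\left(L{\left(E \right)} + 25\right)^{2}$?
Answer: $\frac{3850 \sqrt{2} + 4679 i}{6 \sqrt{2} + 7 i} \approx 652.5 + 13.137 i$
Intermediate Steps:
$E = -9$ ($E = 6 - - 5 \left(-3 + 0\right) = 6 - \left(-5\right) \left(-3\right) = 6 - 15 = -9$)
$L{\left(Z \right)} = \frac{3 + Z}{Z + \sqrt{2} \sqrt{Z}}$ ($L{\left(Z \right)} = \frac{3 + Z}{Z + \sqrt{2 Z}} = \frac{3 + Z}{Z + \sqrt{2} \sqrt{Z}}$)
$\left(L{\left(E \right)} + 25\right)^{2} = \left(\frac{3 - 9}{-9 + \sqrt{2} \sqrt{-9}} + 25\right)^{2} = \left(\frac{1}{-9 + \sqrt{2} \cdot 3 i} \left(-6\right) + 25\right)^{2} = \left(\frac{1}{-9 + 3 i \sqrt{2}} \left(-6\right) + 25\right)^{2} = \left(- \frac{6}{-9 + 3 i \sqrt{2}} + 25\right)^{2} = \left(25 - \frac{6}{-9 + 3 i \sqrt{2}}\right)^{2}$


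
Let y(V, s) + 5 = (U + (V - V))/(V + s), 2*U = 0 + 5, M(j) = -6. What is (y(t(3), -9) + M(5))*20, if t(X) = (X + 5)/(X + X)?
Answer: -5210/23 ≈ -226.52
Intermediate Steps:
U = 5/2 (U = (0 + 5)/2 = (½)*5 = 5/2 ≈ 2.5000)
t(X) = (5 + X)/(2*X) (t(X) = (5 + X)/((2*X)) = (5 + X)*(1/(2*X)) = (5 + X)/(2*X))
y(V, s) = -5 + 5/(2*(V + s)) (y(V, s) = -5 + (5/2 + (V - V))/(V + s) = -5 + (5/2 + 0)/(V + s) = -5 + 5/(2*(V + s)))
(y(t(3), -9) + M(5))*20 = ((5/2 - 5*(5 + 3)/(2*3) - 5*(-9))/((½)*(5 + 3)/3 - 9) - 6)*20 = ((5/2 - 5*8/(2*3) + 45)/((½)*(⅓)*8 - 9) - 6)*20 = ((5/2 - 5*4/3 + 45)/(4/3 - 9) - 6)*20 = ((5/2 - 20/3 + 45)/(-23/3) - 6)*20 = (-3/23*245/6 - 6)*20 = (-245/46 - 6)*20 = -521/46*20 = -5210/23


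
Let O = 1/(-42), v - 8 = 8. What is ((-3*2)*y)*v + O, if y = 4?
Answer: -16129/42 ≈ -384.02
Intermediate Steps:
v = 16 (v = 8 + 8 = 16)
O = -1/42 (O = 1*(-1/42) = -1/42 ≈ -0.023810)
((-3*2)*y)*v + O = (-3*2*4)*16 - 1/42 = -6*4*16 - 1/42 = -24*16 - 1/42 = -384 - 1/42 = -16129/42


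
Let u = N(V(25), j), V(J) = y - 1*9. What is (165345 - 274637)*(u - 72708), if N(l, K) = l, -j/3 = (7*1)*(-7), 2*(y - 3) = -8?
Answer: 7947495656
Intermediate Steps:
y = -1 (y = 3 + (1/2)*(-8) = 3 - 4 = -1)
j = 147 (j = -3*7*1*(-7) = -21*(-7) = -3*(-49) = 147)
V(J) = -10 (V(J) = -1 - 1*9 = -1 - 9 = -10)
u = -10
(165345 - 274637)*(u - 72708) = (165345 - 274637)*(-10 - 72708) = -109292*(-72718) = 7947495656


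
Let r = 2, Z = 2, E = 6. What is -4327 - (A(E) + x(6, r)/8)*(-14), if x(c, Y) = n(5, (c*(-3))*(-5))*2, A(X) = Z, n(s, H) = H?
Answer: -3984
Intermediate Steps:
A(X) = 2
x(c, Y) = 30*c (x(c, Y) = ((c*(-3))*(-5))*2 = (-3*c*(-5))*2 = (15*c)*2 = 30*c)
-4327 - (A(E) + x(6, r)/8)*(-14) = -4327 - (2 + (30*6)/8)*(-14) = -4327 - (2 + 180*(⅛))*(-14) = -4327 - (2 + 45/2)*(-14) = -4327 - 49*(-14)/2 = -4327 - 1*(-343) = -4327 + 343 = -3984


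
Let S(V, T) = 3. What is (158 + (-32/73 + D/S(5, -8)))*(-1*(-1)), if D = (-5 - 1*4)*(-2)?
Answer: 11940/73 ≈ 163.56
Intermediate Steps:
D = 18 (D = (-5 - 4)*(-2) = -9*(-2) = 18)
(158 + (-32/73 + D/S(5, -8)))*(-1*(-1)) = (158 + (-32/73 + 18/3))*(-1*(-1)) = (158 + (-32*1/73 + 18*(1/3)))*1 = (158 + (-32/73 + 6))*1 = (158 + 406/73)*1 = (11940/73)*1 = 11940/73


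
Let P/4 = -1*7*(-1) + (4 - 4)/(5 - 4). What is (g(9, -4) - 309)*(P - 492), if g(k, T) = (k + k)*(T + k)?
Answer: 101616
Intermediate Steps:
g(k, T) = 2*k*(T + k) (g(k, T) = (2*k)*(T + k) = 2*k*(T + k))
P = 28 (P = 4*(-1*7*(-1) + (4 - 4)/(5 - 4)) = 4*(-7*(-1) + 0/1) = 4*(7 + 0*1) = 4*(7 + 0) = 4*7 = 28)
(g(9, -4) - 309)*(P - 492) = (2*9*(-4 + 9) - 309)*(28 - 492) = (2*9*5 - 309)*(-464) = (90 - 309)*(-464) = -219*(-464) = 101616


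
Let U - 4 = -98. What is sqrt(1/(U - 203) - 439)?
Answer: 4*I*sqrt(268917)/99 ≈ 20.952*I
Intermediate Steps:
U = -94 (U = 4 - 98 = -94)
sqrt(1/(U - 203) - 439) = sqrt(1/(-94 - 203) - 439) = sqrt(1/(-297) - 439) = sqrt(-1/297 - 439) = sqrt(-130384/297) = 4*I*sqrt(268917)/99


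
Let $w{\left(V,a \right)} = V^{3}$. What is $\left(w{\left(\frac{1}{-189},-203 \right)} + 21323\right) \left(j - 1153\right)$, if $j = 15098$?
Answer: $\frac{2007484672415270}{6751269} \approx 2.9735 \cdot 10^{8}$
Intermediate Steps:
$\left(w{\left(\frac{1}{-189},-203 \right)} + 21323\right) \left(j - 1153\right) = \left(\left(\frac{1}{-189}\right)^{3} + 21323\right) \left(15098 - 1153\right) = \left(\left(- \frac{1}{189}\right)^{3} + 21323\right) 13945 = \left(- \frac{1}{6751269} + 21323\right) 13945 = \frac{143957308886}{6751269} \cdot 13945 = \frac{2007484672415270}{6751269}$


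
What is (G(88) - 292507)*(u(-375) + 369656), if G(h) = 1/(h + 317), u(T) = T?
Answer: -43746997004854/405 ≈ -1.0802e+11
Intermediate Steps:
G(h) = 1/(317 + h)
(G(88) - 292507)*(u(-375) + 369656) = (1/(317 + 88) - 292507)*(-375 + 369656) = (1/405 - 292507)*369281 = -118465334/405*369281 = -43746997004854/405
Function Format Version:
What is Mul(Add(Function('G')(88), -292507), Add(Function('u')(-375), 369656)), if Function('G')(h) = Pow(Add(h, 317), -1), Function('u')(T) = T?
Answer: Rational(-43746997004854, 405) ≈ -1.0802e+11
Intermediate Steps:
Function('G')(h) = Pow(Add(317, h), -1)
Mul(Add(Function('G')(88), -292507), Add(Function('u')(-375), 369656)) = Mul(Add(Pow(Add(317, 88), -1), -292507), Add(-375, 369656)) = Mul(Add(Pow(405, -1), -292507), 369281) = Mul(Add(Rational(1, 405), -292507), 369281) = Mul(Rational(-118465334, 405), 369281) = Rational(-43746997004854, 405)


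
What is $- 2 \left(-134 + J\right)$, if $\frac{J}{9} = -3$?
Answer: $322$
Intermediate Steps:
$J = -27$ ($J = 9 \left(-3\right) = -27$)
$- 2 \left(-134 + J\right) = - 2 \left(-134 - 27\right) = \left(-2\right) \left(-161\right) = 322$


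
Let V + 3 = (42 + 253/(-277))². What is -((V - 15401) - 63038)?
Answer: 5889249057/76729 ≈ 76754.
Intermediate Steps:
V = 129296974/76729 (V = -3 + (42 + 253/(-277))² = -3 + (42 + 253*(-1/277))² = -3 + (42 - 253/277)² = -3 + (11381/277)² = -3 + 129527161/76729 = 129296974/76729 ≈ 1685.1)
-((V - 15401) - 63038) = -((129296974/76729 - 15401) - 63038) = -(-1052406355/76729 - 63038) = -1*(-5889249057/76729) = 5889249057/76729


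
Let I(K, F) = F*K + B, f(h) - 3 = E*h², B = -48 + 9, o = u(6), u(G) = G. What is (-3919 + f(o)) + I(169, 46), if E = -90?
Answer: 579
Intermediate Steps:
o = 6
B = -39
f(h) = 3 - 90*h²
I(K, F) = -39 + F*K (I(K, F) = F*K - 39 = -39 + F*K)
(-3919 + f(o)) + I(169, 46) = (-3919 + (3 - 90*6²)) + (-39 + 46*169) = (-3919 + (3 - 90*36)) + (-39 + 7774) = (-3919 + (3 - 3240)) + 7735 = (-3919 - 3237) + 7735 = -7156 + 7735 = 579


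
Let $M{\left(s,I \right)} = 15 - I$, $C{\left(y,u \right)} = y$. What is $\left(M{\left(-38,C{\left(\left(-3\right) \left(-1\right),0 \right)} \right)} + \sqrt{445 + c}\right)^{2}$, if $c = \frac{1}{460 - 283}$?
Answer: $\frac{\left(2124 + \sqrt{13941582}\right)^{2}}{31329} \approx 1095.3$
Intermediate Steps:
$c = \frac{1}{177} \approx 0.0056497$
$\left(M{\left(-38,C{\left(\left(-3\right) \left(-1\right),0 \right)} \right)} + \sqrt{445 + c}\right)^{2} = \left(\left(15 - \left(-3\right) \left(-1\right)\right) + \sqrt{445 + \frac{1}{177}}\right)^{2} = \left(\left(15 - 3\right) + \sqrt{\frac{78766}{177}}\right)^{2} = \left(\left(15 - 3\right) + \frac{\sqrt{13941582}}{177}\right)^{2} = \left(12 + \frac{\sqrt{13941582}}{177}\right)^{2}$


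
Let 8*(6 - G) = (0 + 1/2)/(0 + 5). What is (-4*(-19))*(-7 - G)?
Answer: -19741/20 ≈ -987.05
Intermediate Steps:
G = 479/80 (G = 6 - (0 + 1/2)/(8*(0 + 5)) = 6 - (0 + 1/2)/(8*5) = 6 - 1/(16*5) = 6 - 1/8*1/10 = 6 - 1/80 = 479/80 ≈ 5.9875)
(-4*(-19))*(-7 - G) = (-4*(-19))*(-7 - 1*479/80) = 76*(-7 - 479/80) = 76*(-1039/80) = -19741/20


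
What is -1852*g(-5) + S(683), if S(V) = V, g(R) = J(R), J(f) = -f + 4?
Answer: -15985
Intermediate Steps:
J(f) = 4 - f
g(R) = 4 - R
-1852*g(-5) + S(683) = -1852*(4 - 1*(-5)) + 683 = -1852*(4 + 5) + 683 = -1852*9 + 683 = -16668 + 683 = -15985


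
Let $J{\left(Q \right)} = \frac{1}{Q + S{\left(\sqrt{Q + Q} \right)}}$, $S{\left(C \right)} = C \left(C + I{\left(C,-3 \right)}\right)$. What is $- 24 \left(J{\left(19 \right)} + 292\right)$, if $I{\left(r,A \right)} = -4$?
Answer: $- \frac{974184}{139} - \frac{96 \sqrt{38}}{2641} \approx -7008.7$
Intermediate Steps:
$S{\left(C \right)} = C \left(-4 + C\right)$ ($S{\left(C \right)} = C \left(C - 4\right) = C \left(-4 + C\right)$)
$J{\left(Q \right)} = \frac{1}{Q + \sqrt{2} \sqrt{Q} \left(-4 + \sqrt{2} \sqrt{Q}\right)}$ ($J{\left(Q \right)} = \frac{1}{Q + \sqrt{Q + Q} \left(-4 + \sqrt{Q + Q}\right)} = \frac{1}{Q + \sqrt{2 Q} \left(-4 + \sqrt{2 Q}\right)} = \frac{1}{Q + \sqrt{2} \sqrt{Q} \left(-4 + \sqrt{2} \sqrt{Q}\right)}$)
$- 24 \left(J{\left(19 \right)} + 292\right) = - 24 \left(\frac{1}{3 \cdot 19 - 4 \sqrt{2} \sqrt{19}} + 292\right) = - 24 \left(\frac{1}{57 - 4 \sqrt{38}} + 292\right) = - 24 \left(292 + \frac{1}{57 - 4 \sqrt{38}}\right) = -7008 - \frac{24}{57 - 4 \sqrt{38}}$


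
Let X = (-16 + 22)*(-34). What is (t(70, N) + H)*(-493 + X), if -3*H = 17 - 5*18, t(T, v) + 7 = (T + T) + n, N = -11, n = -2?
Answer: -324802/3 ≈ -1.0827e+5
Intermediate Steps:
t(T, v) = -9 + 2*T (t(T, v) = -7 + ((T + T) - 2) = -7 + (2*T - 2) = -7 + (-2 + 2*T) = -9 + 2*T)
H = 73/3 (H = -(17 - 5*18)/3 = -(17 - 90)/3 = -⅓*(-73) = 73/3 ≈ 24.333)
X = -204 (X = 6*(-34) = -204)
(t(70, N) + H)*(-493 + X) = ((-9 + 2*70) + 73/3)*(-493 - 204) = ((-9 + 140) + 73/3)*(-697) = (131 + 73/3)*(-697) = (466/3)*(-697) = -324802/3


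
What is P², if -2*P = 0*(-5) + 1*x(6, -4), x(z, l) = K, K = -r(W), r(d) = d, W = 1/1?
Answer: ¼ ≈ 0.25000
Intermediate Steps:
W = 1 (W = 1*1 = 1)
K = -1 (K = -1*1 = -1)
x(z, l) = -1
P = ½ (P = -(0*(-5) + 1*(-1))/2 = -(0 - 1)/2 = -½*(-1) = ½ ≈ 0.50000)
P² = (½)² = ¼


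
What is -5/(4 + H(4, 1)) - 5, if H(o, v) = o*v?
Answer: -45/8 ≈ -5.6250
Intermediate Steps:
-5/(4 + H(4, 1)) - 5 = -5/(4 + 4*1) - 5 = -5/(4 + 4) - 5 = -5/8 - 5 = -45/8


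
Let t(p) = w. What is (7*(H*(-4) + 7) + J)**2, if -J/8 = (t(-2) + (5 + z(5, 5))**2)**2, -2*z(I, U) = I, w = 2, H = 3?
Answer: 1343281/4 ≈ 3.3582e+5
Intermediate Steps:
z(I, U) = -I/2
t(p) = 2
J = -1089/2 (J = -8*(2 + (5 - 1/2*5)**2)**2 = -8*(2 + (5 - 5/2)**2)**2 = -8*(2 + (5/2)**2)**2 = -8*(2 + 25/4)**2 = -8*(33/4)**2 = -8*1089/16 = -1089/2 ≈ -544.50)
(7*(H*(-4) + 7) + J)**2 = (7*(3*(-4) + 7) - 1089/2)**2 = (7*(-12 + 7) - 1089/2)**2 = (7*(-5) - 1089/2)**2 = (-35 - 1089/2)**2 = (-1159/2)**2 = 1343281/4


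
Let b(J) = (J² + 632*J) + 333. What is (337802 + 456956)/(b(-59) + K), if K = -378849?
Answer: -794758/412323 ≈ -1.9275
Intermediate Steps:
b(J) = 333 + J² + 632*J
(337802 + 456956)/(b(-59) + K) = (337802 + 456956)/((333 + (-59)² + 632*(-59)) - 378849) = 794758/((333 + 3481 - 37288) - 378849) = 794758/(-33474 - 378849) = 794758/(-412323) = 794758*(-1/412323) = -794758/412323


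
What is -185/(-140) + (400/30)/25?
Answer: 779/420 ≈ 1.8548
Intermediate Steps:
-185/(-140) + (400/30)/25 = -185*(-1/140) + (400*(1/30))*(1/25) = 37/28 + (40/3)*(1/25) = 37/28 + 8/15 = 779/420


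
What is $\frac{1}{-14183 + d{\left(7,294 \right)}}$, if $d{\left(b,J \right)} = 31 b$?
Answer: $- \frac{1}{13966} \approx -7.1602 \cdot 10^{-5}$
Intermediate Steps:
$\frac{1}{-14183 + d{\left(7,294 \right)}} = \frac{1}{-14183 + 31 \cdot 7} = \frac{1}{-14183 + 217} = \frac{1}{-13966} = - \frac{1}{13966}$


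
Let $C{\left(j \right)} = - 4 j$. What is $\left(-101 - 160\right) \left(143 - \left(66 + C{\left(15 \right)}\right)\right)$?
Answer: $-35757$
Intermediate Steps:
$\left(-101 - 160\right) \left(143 - \left(66 + C{\left(15 \right)}\right)\right) = \left(-101 - 160\right) \left(143 - \left(66 - 60\right)\right) = - 261 \left(143 - 6\right) = \left(-261\right) 137 = -35757$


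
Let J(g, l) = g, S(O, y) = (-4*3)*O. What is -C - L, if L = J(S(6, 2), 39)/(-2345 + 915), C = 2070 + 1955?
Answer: -2877911/715 ≈ -4025.1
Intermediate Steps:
S(O, y) = -12*O
C = 4025
L = 36/715 (L = (-12*6)/(-2345 + 915) = -72/(-1430) = -72*(-1/1430) = 36/715 ≈ 0.050350)
-C - L = -1*4025 - 1*36/715 = -4025 - 36/715 = -2877911/715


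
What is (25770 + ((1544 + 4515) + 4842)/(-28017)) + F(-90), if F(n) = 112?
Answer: 65920463/2547 ≈ 25882.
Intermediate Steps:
(25770 + ((1544 + 4515) + 4842)/(-28017)) + F(-90) = (25770 + ((1544 + 4515) + 4842)/(-28017)) + 112 = (25770 + (6059 + 4842)*(-1/28017)) + 112 = (25770 + 10901*(-1/28017)) + 112 = (25770 - 991/2547) + 112 = 65635199/2547 + 112 = 65920463/2547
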